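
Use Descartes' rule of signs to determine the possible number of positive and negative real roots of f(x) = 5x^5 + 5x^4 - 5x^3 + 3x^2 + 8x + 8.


Descartes' rule of signs:

For positive roots, count sign changes in f(x) = 5x^5 + 5x^4 - 5x^3 + 3x^2 + 8x + 8:
Signs of coefficients: +, +, -, +, +, +
Number of sign changes: 2
Possible positive real roots: 2, 0

For negative roots, examine f(-x) = -5x^5 + 5x^4 + 5x^3 + 3x^2 - 8x + 8:
Signs of coefficients: -, +, +, +, -, +
Number of sign changes: 3
Possible negative real roots: 3, 1

Positive roots: 2 or 0; Negative roots: 3 or 1


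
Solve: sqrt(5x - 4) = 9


Square both sides: 5x - 4 = 9^2 = 81
5x = 81 + 4 = 85
x = 17
Check: sqrt(5*17 - 4) = sqrt(81) = 9 ✓

x = 17


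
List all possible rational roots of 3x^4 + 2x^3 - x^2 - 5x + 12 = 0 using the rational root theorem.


Rational root theorem: possible roots are ±p/q where:
  p divides the constant term (12): p ∈ {1, 2, 3, 4, 6, 12}
  q divides the leading coefficient (3): q ∈ {1, 3}

All possible rational roots: -12, -6, -4, -3, -2, -4/3, -1, -2/3, -1/3, 1/3, 2/3, 1, 4/3, 2, 3, 4, 6, 12

-12, -6, -4, -3, -2, -4/3, -1, -2/3, -1/3, 1/3, 2/3, 1, 4/3, 2, 3, 4, 6, 12


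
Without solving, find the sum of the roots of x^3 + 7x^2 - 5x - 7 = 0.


By Vieta's formulas for x^3 + bx^2 + cx + d = 0:
  r1 + r2 + r3 = -b/a = -7
  r1*r2 + r1*r3 + r2*r3 = c/a = -5
  r1*r2*r3 = -d/a = 7


Sum = -7


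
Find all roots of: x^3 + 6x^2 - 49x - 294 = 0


Let p(x) = x^3 + 6x^2 - 49x - 294. By the rational root theorem (leading coefficient 1), any rational root is an integer divisor of 294: try ±1, ±2, ... in turn.
Test x = 1: value = -336 ≠ 0.
Test x = -1: value = -240 ≠ 0.
Test x = 2: value = -360 ≠ 0.
Test x = -2: value = -180 ≠ 0.
Test x = 3: value = -360 ≠ 0.
Test x = -3: value = -120 ≠ 0.
Test x = 6: value = -156 ≠ 0.
Test x = -6: value = 0 ✓, so (x + 6) is a factor.
Synthetic division by (x + 6): bring down 1; 1(-6) + 6 = 0; 0(-6) - 49 = -49; (-49)(-6) - 294 = 0 → quotient x^2 - 49, remainder 0.
Solve the quadratic x^2 - 49 = 0: discriminant = 0^2 - 4(1)(-49) = 0 + 196 = 196.
sqrt(196) = 14, so x = (0 ± 14)/2: x = 7 or x = -7.
Collecting all roots found:

x = -7, x = -6, x = 7


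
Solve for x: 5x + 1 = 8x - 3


Starting with: 5x + 1 = 8x - 3
Move all x terms to left: (5 - 8)x = -3 - 1
Simplify: -3x = -4
Divide both sides by -3: x = 4/3

x = 4/3


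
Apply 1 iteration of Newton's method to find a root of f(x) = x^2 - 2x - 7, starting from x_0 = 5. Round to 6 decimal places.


Newton's method: x_(n+1) = x_n - f(x_n)/f'(x_n)
f(x) = x^2 - 2x - 7
f'(x) = 2x - 2

Iteration 1:
  f(5.000000) = 8.000000
  f'(5.000000) = 8.000000
  x_1 = 5.000000 - (8.000000)/(8.000000) = 4.000000

x_1 = 4.000000


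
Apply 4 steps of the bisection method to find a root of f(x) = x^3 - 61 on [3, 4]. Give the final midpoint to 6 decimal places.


f(x) = x^3 - 61
f(3) = -34 < 0
f(4) = 3 > 0

Step 1: midpoint = (3.000000 + 4.000000)/2 = 3.500000
  f(3.500000) = -18.125000
  f(mid) < 0, so root is in [3.500000, 4.000000]

Step 2: midpoint = (3.500000 + 4.000000)/2 = 3.750000
  f(3.750000) = -8.265625
  f(mid) < 0, so root is in [3.750000, 4.000000]

Step 3: midpoint = (3.750000 + 4.000000)/2 = 3.875000
  f(3.875000) = -2.814453
  f(mid) < 0, so root is in [3.875000, 4.000000]

Step 4: midpoint = (3.875000 + 4.000000)/2 = 3.937500
  f(3.937500) = 0.046631
  f(mid) > 0, so root is in [3.875000, 3.937500]

midpoint = 3.937500


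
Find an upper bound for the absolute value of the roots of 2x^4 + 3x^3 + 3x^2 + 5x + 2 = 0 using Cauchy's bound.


Cauchy's bound: all roots r satisfy |r| <= 1 + max(|a_i/a_n|) for i = 0,...,n-1
where a_n is the leading coefficient.

Coefficients: [2, 3, 3, 5, 2]
Leading coefficient a_n = 2
Ratios |a_i/a_n|: 3/2, 3/2, 5/2, 1
Maximum ratio: 5/2
Cauchy's bound: |r| <= 1 + 5/2 = 7/2

Upper bound = 7/2


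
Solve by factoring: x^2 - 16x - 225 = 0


We need two numbers that multiply to -225 and add to -16.
Those numbers are 9 and -25 (since 9 * (-25) = -225 and 9 + (-25) = -16).
So x^2 - 16x - 225 = (x + 9)(x - 25) = 0
Setting each factor to zero: x = -9 or x = 25

x = -9, x = 25


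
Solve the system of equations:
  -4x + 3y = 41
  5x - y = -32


Using Cramer's rule:
Determinant D = (-4)(-1) - (5)(3) = 4 - 15 = -11
Dx = (41)(-1) - (-32)(3) = -41 + 96 = 55
Dy = (-4)(-32) - (5)(41) = 128 - 205 = -77
x = Dx/D = 55/-11 = -5
y = Dy/D = -77/-11 = 7

x = -5, y = 7


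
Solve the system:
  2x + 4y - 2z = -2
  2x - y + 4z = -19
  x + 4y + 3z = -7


Using Cramer's rule. Expand each determinant along the first row.
D  = 2*[(-1)*3 - 4*4] - 4*[2*3 - 4*1] + (-2)*[2*4 - (-1)*1]
  = 2*(-19) - 4*(2) + (-2)*(9) = -64
Dx = (-2)*[(-1)*3 - 4*4] - 4*[(-19)*3 - 4*(-7)] + (-2)*[(-19)*4 - (-1)*(-7)]
  = (-2)*(-19) - 4*(-29) + (-2)*(-83) = 320
Dy = 2*[(-19)*3 - 4*(-7)] - (-2)*[2*3 - 4*1] + (-2)*[2*(-7) - (-19)*1]
  = 2*(-29) - (-2)*(2) + (-2)*(5) = -64
Dz = 2*[(-1)*(-7) - (-19)*4] - 4*[2*(-7) - (-19)*1] + (-2)*[2*4 - (-1)*1]
  = 2*(83) - 4*(5) + (-2)*(9) = 128
x = Dx/D = 320/-64 = -5, y = Dy/D = -64/-64 = 1, z = Dz/D = 128/-64 = -2
Check eq1: (2)(-5) + (4)(1) + (-2)(-2) = -2 = -2 ✓
Check eq2: (2)(-5) + (-1)(1) + (4)(-2) = -19 = -19 ✓
Check eq3: (1)(-5) + (4)(1) + (3)(-2) = -7 = -7 ✓

x = -5, y = 1, z = -2


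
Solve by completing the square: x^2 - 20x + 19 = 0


Start: x^2 - 20x + 19 = 0
Move constant: x^2 - 20x = -19
Half of -20 is -10, squared is 100
Add 100 to both sides: x^2 - 20x + 100 = 81
(x - 10)^2 = 81
x - 10 = ±9
x = 10 + 9 = 19 or x = 10 - 9 = 1

x = 1, x = 19


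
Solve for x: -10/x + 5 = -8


Subtract 5 from both sides: -10/x = -13
Multiply both sides by x: -10 = -13 * x
Divide by -13: x = 10/13

x = 10/13


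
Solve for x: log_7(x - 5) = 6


Convert to exponential form: x - 5 = 7^6 = 117649
x = 117649 + 5 = 117654
Check: log_7(117654 - 5) = log_7(117649) = log_7(117649) = 6 ✓

x = 117654


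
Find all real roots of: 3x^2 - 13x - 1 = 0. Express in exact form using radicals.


Using the quadratic formula: x = (-b ± sqrt(b^2 - 4ac)) / (2a)
Here a = 3, b = -13, c = -1
Discriminant = b^2 - 4ac = (-13)^2 - 4(3)(-1) = 169 + 12 = 181
Since discriminant = 181 > 0, there are two real roots.
x = (13 ± sqrt(181)) / 6
Numerically: x ≈ 4.4089 or x ≈ -0.0756

x = (13 + sqrt(181)) / 6 or x = (13 - sqrt(181)) / 6


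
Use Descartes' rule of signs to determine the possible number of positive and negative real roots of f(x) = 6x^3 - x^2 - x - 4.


Descartes' rule of signs:

For positive roots, count sign changes in f(x) = 6x^3 - x^2 - x - 4:
Signs of coefficients: +, -, -, -
Number of sign changes: 1
Possible positive real roots: 1

For negative roots, examine f(-x) = -6x^3 - x^2 + x - 4:
Signs of coefficients: -, -, +, -
Number of sign changes: 2
Possible negative real roots: 2, 0

Positive roots: 1; Negative roots: 2 or 0


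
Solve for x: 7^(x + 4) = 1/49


Express both sides with the same base.
1/49 = 7^(-2)
Since the bases match, equate exponents: x + 4 = -2
So x = -2 - (4) = -6

x = -6


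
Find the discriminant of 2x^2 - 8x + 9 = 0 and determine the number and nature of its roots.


For ax^2 + bx + c = 0, discriminant D = b^2 - 4ac
Here a = 2, b = -8, c = 9
D = (-8)^2 - 4(2)(9) = 64 - 72 = -8

D = -8 < 0
The equation has no real roots (2 complex conjugate roots).

Discriminant = -8, no real roots (2 complex conjugate roots)


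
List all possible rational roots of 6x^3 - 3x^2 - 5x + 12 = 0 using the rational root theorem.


Rational root theorem: possible roots are ±p/q where:
  p divides the constant term (12): p ∈ {1, 2, 3, 4, 6, 12}
  q divides the leading coefficient (6): q ∈ {1, 2, 3, 6}

All possible rational roots: -12, -6, -4, -3, -2, -3/2, -4/3, -1, -2/3, -1/2, -1/3, -1/6, 1/6, 1/3, 1/2, 2/3, 1, 4/3, 3/2, 2, 3, 4, 6, 12

-12, -6, -4, -3, -2, -3/2, -4/3, -1, -2/3, -1/2, -1/3, -1/6, 1/6, 1/3, 1/2, 2/3, 1, 4/3, 3/2, 2, 3, 4, 6, 12


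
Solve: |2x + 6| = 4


An absolute value equation |expr| = 4 gives two cases:
Case 1: 2x + 6 = 4
  2x = -2, so x = -1
Case 2: 2x + 6 = -4
  2x = -10, so x = -5

x = -5, x = -1


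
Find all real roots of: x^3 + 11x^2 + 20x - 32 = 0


Let p(x) = x^3 + 11x^2 + 20x - 32. By the rational root theorem (leading coefficient 1), any rational root is an integer divisor of 32: try ±1, ±2, ... in turn.
Test x = 1: value = 0 ✓, so (x - 1) is a factor.
Synthetic division by (x - 1): bring down 1; 1(1) + 11 = 12; 12(1) + 20 = 32; 32(1) - 32 = 0 → quotient x^2 + 12x + 32, remainder 0.
Solve the quadratic x^2 + 12x + 32 = 0: discriminant = 12^2 - 4(1)(32) = 144 - 128 = 16.
sqrt(16) = 4, so x = (-12 ± 4)/2: x = -4 or x = -8.

x = -8, x = -4, x = 1


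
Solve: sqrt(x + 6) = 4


Square both sides: x + 6 = 4^2 = 16
x = 16 - 6 = 10
x = 10
Check: sqrt(1*10 + 6) = sqrt(16) = 4 ✓

x = 10


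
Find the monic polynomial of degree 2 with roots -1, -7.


A monic polynomial with roots -1, -7 is:
p(x) = (x + 1)(x + 7)
After multiplying by (x + 1): x + 1
After multiplying by (x + 7): x^2 + 8x + 7

x^2 + 8x + 7


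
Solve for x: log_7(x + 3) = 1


Convert to exponential form: x + 3 = 7^1 = 7
x = 7 - 3 = 4
Check: log_7(4 + 3) = log_7(7) = log_7(7) = 1 ✓

x = 4


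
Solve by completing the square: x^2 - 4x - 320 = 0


Start: x^2 - 4x - 320 = 0
Move constant: x^2 - 4x = 320
Half of -4 is -2, squared is 4
Add 4 to both sides: x^2 - 4x + 4 = 324
(x - 2)^2 = 324
x - 2 = ±18
x = 2 + 18 = 20 or x = 2 - 18 = -16

x = -16, x = 20


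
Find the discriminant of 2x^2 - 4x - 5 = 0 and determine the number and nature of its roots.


For ax^2 + bx + c = 0, discriminant D = b^2 - 4ac
Here a = 2, b = -4, c = -5
D = (-4)^2 - 4(2)(-5) = 16 + 40 = 56

D = 56 > 0 but not a perfect square
The equation has 2 distinct real irrational roots.

Discriminant = 56, 2 distinct real irrational roots


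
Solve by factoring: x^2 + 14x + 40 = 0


We need two numbers that multiply to 40 and add to 14.
Those numbers are 4 and 10 (since 4 * 10 = 40 and 4 + 10 = 14).
So x^2 + 14x + 40 = (x + 4)(x + 10) = 0
Setting each factor to zero: x = -4 or x = -10

x = -10, x = -4


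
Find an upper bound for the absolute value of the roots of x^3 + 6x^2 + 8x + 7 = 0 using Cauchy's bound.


Cauchy's bound: all roots r satisfy |r| <= 1 + max(|a_i/a_n|) for i = 0,...,n-1
where a_n is the leading coefficient.

Coefficients: [1, 6, 8, 7]
Leading coefficient a_n = 1
Ratios |a_i/a_n|: 6, 8, 7
Maximum ratio: 8
Cauchy's bound: |r| <= 1 + 8 = 9

Upper bound = 9


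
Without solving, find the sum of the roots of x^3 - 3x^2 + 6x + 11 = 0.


By Vieta's formulas for x^3 + bx^2 + cx + d = 0:
  r1 + r2 + r3 = -b/a = 3
  r1*r2 + r1*r3 + r2*r3 = c/a = 6
  r1*r2*r3 = -d/a = -11


Sum = 3


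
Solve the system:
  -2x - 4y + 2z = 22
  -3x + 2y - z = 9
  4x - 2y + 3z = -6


Using Cramer's rule. Expand each determinant along the first row.
D  = (-2)*[2*3 - (-1)*(-2)] - (-4)*[(-3)*3 - (-1)*4] + 2*[(-3)*(-2) - 2*4]
  = (-2)*(4) - (-4)*(-5) + 2*(-2) = -32
Dx = 22*[2*3 - (-1)*(-2)] - (-4)*[9*3 - (-1)*(-6)] + 2*[9*(-2) - 2*(-6)]
  = 22*(4) - (-4)*(21) + 2*(-6) = 160
Dy = (-2)*[9*3 - (-1)*(-6)] - 22*[(-3)*3 - (-1)*4] + 2*[(-3)*(-6) - 9*4]
  = (-2)*(21) - 22*(-5) + 2*(-18) = 32
Dz = (-2)*[2*(-6) - 9*(-2)] - (-4)*[(-3)*(-6) - 9*4] + 22*[(-3)*(-2) - 2*4]
  = (-2)*(6) - (-4)*(-18) + 22*(-2) = -128
x = Dx/D = 160/-32 = -5, y = Dy/D = 32/-32 = -1, z = Dz/D = -128/-32 = 4
Check eq1: (-2)(-5) + (-4)(-1) + (2)(4) = 22 = 22 ✓
Check eq2: (-3)(-5) + (2)(-1) + (-1)(4) = 9 = 9 ✓
Check eq3: (4)(-5) + (-2)(-1) + (3)(4) = -6 = -6 ✓

x = -5, y = -1, z = 4


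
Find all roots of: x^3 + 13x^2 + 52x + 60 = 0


Let p(x) = x^3 + 13x^2 + 52x + 60. By the rational root theorem (leading coefficient 1), any rational root is an integer divisor of 60: try ±1, ±2, ... in turn.
Test x = 1: value = 126 ≠ 0.
Test x = -1: value = 20 ≠ 0.
Test x = 2: value = 224 ≠ 0.
Test x = -2: value = 0 ✓, so (x + 2) is a factor.
Synthetic division by (x + 2): bring down 1; 1(-2) + 13 = 11; 11(-2) + 52 = 30; 30(-2) + 60 = 0 → quotient x^2 + 11x + 30, remainder 0.
Solve the quadratic x^2 + 11x + 30 = 0: discriminant = 11^2 - 4(1)(30) = 121 - 120 = 1.
sqrt(1) = 1, so x = (-11 ± 1)/2: x = -5 or x = -6.
Collecting all roots found:

x = -6, x = -5, x = -2


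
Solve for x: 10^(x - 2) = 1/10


Express both sides with the same base.
1/10 = 10^(-1)
Since the bases match, equate exponents: x - 2 = -1
So x = -1 - (-2) = 1

x = 1


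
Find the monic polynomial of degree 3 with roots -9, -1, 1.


A monic polynomial with roots -9, -1, 1 is:
p(x) = (x + 9)(x + 1)(x - 1)
After multiplying by (x + 9): x + 9
After multiplying by (x + 1): x^2 + 10x + 9
After multiplying by (x - 1): x^3 + 9x^2 - x - 9

x^3 + 9x^2 - x - 9


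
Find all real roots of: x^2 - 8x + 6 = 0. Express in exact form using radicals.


Using the quadratic formula: x = (-b ± sqrt(b^2 - 4ac)) / (2a)
Here a = 1, b = -8, c = 6
Discriminant = b^2 - 4ac = (-8)^2 - 4(1)(6) = 64 - 24 = 40
Since discriminant = 40 > 0, there are two real roots.
x = (8 ± 2*sqrt(10)) / 2
Simplifying: x = 4 ± sqrt(10)
Numerically: x ≈ 7.1623 or x ≈ 0.8377

x = 4 + sqrt(10) or x = 4 - sqrt(10)


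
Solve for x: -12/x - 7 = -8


Subtract -7 from both sides: -12/x = -1
Multiply both sides by x: -12 = -1 * x
Divide by -1: x = 12

x = 12


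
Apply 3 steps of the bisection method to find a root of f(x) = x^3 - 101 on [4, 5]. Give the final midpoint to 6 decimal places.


f(x) = x^3 - 101
f(4) = -37 < 0
f(5) = 24 > 0

Step 1: midpoint = (4.000000 + 5.000000)/2 = 4.500000
  f(4.500000) = -9.875000
  f(mid) < 0, so root is in [4.500000, 5.000000]

Step 2: midpoint = (4.500000 + 5.000000)/2 = 4.750000
  f(4.750000) = 6.171875
  f(mid) > 0, so root is in [4.500000, 4.750000]

Step 3: midpoint = (4.500000 + 4.750000)/2 = 4.625000
  f(4.625000) = -2.068359
  f(mid) < 0, so root is in [4.625000, 4.750000]

midpoint = 4.625000


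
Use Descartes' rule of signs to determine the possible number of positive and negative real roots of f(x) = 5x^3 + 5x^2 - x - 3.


Descartes' rule of signs:

For positive roots, count sign changes in f(x) = 5x^3 + 5x^2 - x - 3:
Signs of coefficients: +, +, -, -
Number of sign changes: 1
Possible positive real roots: 1

For negative roots, examine f(-x) = -5x^3 + 5x^2 + x - 3:
Signs of coefficients: -, +, +, -
Number of sign changes: 2
Possible negative real roots: 2, 0

Positive roots: 1; Negative roots: 2 or 0


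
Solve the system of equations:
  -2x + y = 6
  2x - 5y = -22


Using Cramer's rule:
Determinant D = (-2)(-5) - (2)(1) = 10 - 2 = 8
Dx = (6)(-5) - (-22)(1) = -30 + 22 = -8
Dy = (-2)(-22) - (2)(6) = 44 - 12 = 32
x = Dx/D = -8/8 = -1
y = Dy/D = 32/8 = 4

x = -1, y = 4


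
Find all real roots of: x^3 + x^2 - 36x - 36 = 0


Let p(x) = x^3 + x^2 - 36x - 36. By the rational root theorem (leading coefficient 1), any rational root is an integer divisor of 36: try ±1, ±2, ... in turn.
Test x = 1: value = -70 ≠ 0.
Test x = -1: value = 0 ✓, so (x + 1) is a factor.
Synthetic division by (x + 1): bring down 1; 1(-1) + 1 = 0; 0(-1) - 36 = -36; (-36)(-1) - 36 = 0 → quotient x^2 - 36, remainder 0.
Solve the quadratic x^2 - 36 = 0: discriminant = 0^2 - 4(1)(-36) = 0 + 144 = 144.
sqrt(144) = 12, so x = (0 ± 12)/2: x = 6 or x = -6.

x = -6, x = -1, x = 6


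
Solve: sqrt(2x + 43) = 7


Square both sides: 2x + 43 = 7^2 = 49
2x = 49 - 43 = 6
x = 3
Check: sqrt(2*3 + 43) = sqrt(49) = 7 ✓

x = 3


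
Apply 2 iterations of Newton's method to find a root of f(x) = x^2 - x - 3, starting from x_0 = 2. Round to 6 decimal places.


Newton's method: x_(n+1) = x_n - f(x_n)/f'(x_n)
f(x) = x^2 - x - 3
f'(x) = 2x - 1

Iteration 1:
  f(2.000000) = -1.000000
  f'(2.000000) = 3.000000
  x_1 = 2.000000 - (-1.000000)/(3.000000) = 2.333333

Iteration 2:
  f(2.333333) = 0.111111
  f'(2.333333) = 3.666667
  x_2 = 2.333333 - (0.111111)/(3.666667) = 2.303030

x_2 = 2.303030


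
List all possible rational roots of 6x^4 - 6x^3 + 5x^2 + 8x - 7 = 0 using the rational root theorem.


Rational root theorem: possible roots are ±p/q where:
  p divides the constant term (-7): p ∈ {1, 7}
  q divides the leading coefficient (6): q ∈ {1, 2, 3, 6}

All possible rational roots: -7, -7/2, -7/3, -7/6, -1, -1/2, -1/3, -1/6, 1/6, 1/3, 1/2, 1, 7/6, 7/3, 7/2, 7

-7, -7/2, -7/3, -7/6, -1, -1/2, -1/3, -1/6, 1/6, 1/3, 1/2, 1, 7/6, 7/3, 7/2, 7


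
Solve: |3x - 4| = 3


An absolute value equation |expr| = 3 gives two cases:
Case 1: 3x - 4 = 3
  3x = 7, so x = 7/3
Case 2: 3x - 4 = -3
  3x = 1, so x = 1/3

x = 1/3, x = 7/3


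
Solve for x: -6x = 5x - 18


Starting with: -6x = 5x - 18
Move all x terms to left: (-6 - 5)x = -18 - 0
Simplify: -11x = -18
Divide both sides by -11: x = 18/11

x = 18/11


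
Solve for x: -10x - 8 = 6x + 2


Starting with: -10x - 8 = 6x + 2
Move all x terms to left: (-10 - 6)x = 2 + 8
Simplify: -16x = 10
Divide both sides by -16: x = -5/8

x = -5/8


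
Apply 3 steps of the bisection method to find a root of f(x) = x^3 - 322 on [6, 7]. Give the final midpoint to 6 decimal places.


f(x) = x^3 - 322
f(6) = -106 < 0
f(7) = 21 > 0

Step 1: midpoint = (6.000000 + 7.000000)/2 = 6.500000
  f(6.500000) = -47.375000
  f(mid) < 0, so root is in [6.500000, 7.000000]

Step 2: midpoint = (6.500000 + 7.000000)/2 = 6.750000
  f(6.750000) = -14.453125
  f(mid) < 0, so root is in [6.750000, 7.000000]

Step 3: midpoint = (6.750000 + 7.000000)/2 = 6.875000
  f(6.875000) = 2.951172
  f(mid) > 0, so root is in [6.750000, 6.875000]

midpoint = 6.875000


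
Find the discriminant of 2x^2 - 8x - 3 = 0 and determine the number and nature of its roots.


For ax^2 + bx + c = 0, discriminant D = b^2 - 4ac
Here a = 2, b = -8, c = -3
D = (-8)^2 - 4(2)(-3) = 64 + 24 = 88

D = 88 > 0 but not a perfect square
The equation has 2 distinct real irrational roots.

Discriminant = 88, 2 distinct real irrational roots


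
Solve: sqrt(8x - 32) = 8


Square both sides: 8x - 32 = 8^2 = 64
8x = 64 + 32 = 96
x = 12
Check: sqrt(8*12 - 32) = sqrt(64) = 8 ✓

x = 12


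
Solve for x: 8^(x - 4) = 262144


Express both sides with the same base.
262144 = 8^6
Since the bases match, equate exponents: x - 4 = 6
So x = 6 - (-4) = 10

x = 10


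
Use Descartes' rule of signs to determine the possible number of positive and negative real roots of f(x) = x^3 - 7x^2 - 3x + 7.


Descartes' rule of signs:

For positive roots, count sign changes in f(x) = x^3 - 7x^2 - 3x + 7:
Signs of coefficients: +, -, -, +
Number of sign changes: 2
Possible positive real roots: 2, 0

For negative roots, examine f(-x) = -x^3 - 7x^2 + 3x + 7:
Signs of coefficients: -, -, +, +
Number of sign changes: 1
Possible negative real roots: 1

Positive roots: 2 or 0; Negative roots: 1


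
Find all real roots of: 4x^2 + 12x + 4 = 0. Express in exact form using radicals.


Using the quadratic formula: x = (-b ± sqrt(b^2 - 4ac)) / (2a)
Here a = 4, b = 12, c = 4
Discriminant = b^2 - 4ac = 12^2 - 4(4)(4) = 144 - 64 = 80
Since discriminant = 80 > 0, there are two real roots.
x = (-12 ± 4*sqrt(5)) / 8
Simplifying: x = (-3 ± sqrt(5)) / 2
Numerically: x ≈ -0.3820 or x ≈ -2.6180

x = (-3 + sqrt(5)) / 2 or x = (-3 - sqrt(5)) / 2


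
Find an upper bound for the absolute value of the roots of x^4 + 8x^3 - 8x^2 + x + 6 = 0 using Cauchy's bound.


Cauchy's bound: all roots r satisfy |r| <= 1 + max(|a_i/a_n|) for i = 0,...,n-1
where a_n is the leading coefficient.

Coefficients: [1, 8, -8, 1, 6]
Leading coefficient a_n = 1
Ratios |a_i/a_n|: 8, 8, 1, 6
Maximum ratio: 8
Cauchy's bound: |r| <= 1 + 8 = 9

Upper bound = 9


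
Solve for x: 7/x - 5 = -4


Subtract -5 from both sides: 7/x = 1
Multiply both sides by x: 7 = 1 * x
Divide by 1: x = 7

x = 7


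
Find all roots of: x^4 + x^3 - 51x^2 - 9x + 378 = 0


Let p(x) = x^4 + x^3 - 51x^2 - 9x + 378. By the rational root theorem (leading coefficient 1), any rational root is an integer divisor of 378: try ±1, ±2, ... in turn.
Test x = 1: value = 320 ≠ 0.
Test x = -1: value = 336 ≠ 0.
Test x = 2: value = 180 ≠ 0.
Test x = -2: value = 200 ≠ 0.
Test x = 3: value = 0 ✓, so (x - 3) is a factor.
Synthetic division by (x - 3): bring down 1; 1(3) + 1 = 4; 4(3) - 51 = -39; (-39)(3) - 9 = -126; (-126)(3) + 378 = 0 → quotient x^3 + 4x^2 - 39x - 126, remainder 0.
Continue with the quotient x^3 + 4x^2 - 39x - 126 (candidates must divide 126; re-test x = 3 first in case it repeats).
Test x = 3: value = -180 ≠ 0.
Test x = -3: value = 0 ✓, so (x + 3) is a factor.
Synthetic division by (x + 3): bring down 1; 1(-3) + 4 = 1; 1(-3) - 39 = -42; (-42)(-3) - 126 = 0 → quotient x^2 + x - 42, remainder 0.
Solve the quadratic x^2 + x - 42 = 0: discriminant = 1^2 - 4(1)(-42) = 1 + 168 = 169.
sqrt(169) = 13, so x = (-1 ± 13)/2: x = 6 or x = -7.
Collecting all roots found:

x = -7, x = -3, x = 3, x = 6


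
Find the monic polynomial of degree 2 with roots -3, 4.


A monic polynomial with roots -3, 4 is:
p(x) = (x + 3)(x - 4)
After multiplying by (x + 3): x + 3
After multiplying by (x - 4): x^2 - x - 12

x^2 - x - 12


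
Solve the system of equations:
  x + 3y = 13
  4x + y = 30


Using Cramer's rule:
Determinant D = (1)(1) - (4)(3) = 1 - 12 = -11
Dx = (13)(1) - (30)(3) = 13 - 90 = -77
Dy = (1)(30) - (4)(13) = 30 - 52 = -22
x = Dx/D = -77/-11 = 7
y = Dy/D = -22/-11 = 2

x = 7, y = 2


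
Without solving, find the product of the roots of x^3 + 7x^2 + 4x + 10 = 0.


By Vieta's formulas for x^3 + bx^2 + cx + d = 0:
  r1 + r2 + r3 = -b/a = -7
  r1*r2 + r1*r3 + r2*r3 = c/a = 4
  r1*r2*r3 = -d/a = -10


Product = -10


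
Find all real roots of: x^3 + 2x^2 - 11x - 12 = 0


Let p(x) = x^3 + 2x^2 - 11x - 12. By the rational root theorem (leading coefficient 1), any rational root is an integer divisor of 12: try ±1, ±2, ... in turn.
Test x = 1: value = -20 ≠ 0.
Test x = -1: value = 0 ✓, so (x + 1) is a factor.
Synthetic division by (x + 1): bring down 1; 1(-1) + 2 = 1; 1(-1) - 11 = -12; (-12)(-1) - 12 = 0 → quotient x^2 + x - 12, remainder 0.
Solve the quadratic x^2 + x - 12 = 0: discriminant = 1^2 - 4(1)(-12) = 1 + 48 = 49.
sqrt(49) = 7, so x = (-1 ± 7)/2: x = 3 or x = -4.

x = -4, x = -1, x = 3


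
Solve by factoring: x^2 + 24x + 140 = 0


We need two numbers that multiply to 140 and add to 24.
Those numbers are 14 and 10 (since 14 * 10 = 140 and 14 + 10 = 24).
So x^2 + 24x + 140 = (x + 14)(x + 10) = 0
Setting each factor to zero: x = -14 or x = -10

x = -14, x = -10


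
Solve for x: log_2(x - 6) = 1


Convert to exponential form: x - 6 = 2^1 = 2
x = 2 + 6 = 8
Check: log_2(8 - 6) = log_2(2) = log_2(2) = 1 ✓

x = 8


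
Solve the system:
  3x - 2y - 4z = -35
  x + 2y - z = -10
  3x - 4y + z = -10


Using Cramer's rule. Expand each determinant along the first row.
D  = 3*[2*1 - (-1)*(-4)] - (-2)*[1*1 - (-1)*3] + (-4)*[1*(-4) - 2*3]
  = 3*(-2) - (-2)*(4) + (-4)*(-10) = 42
Dx = (-35)*[2*1 - (-1)*(-4)] - (-2)*[(-10)*1 - (-1)*(-10)] + (-4)*[(-10)*(-4) - 2*(-10)]
  = (-35)*(-2) - (-2)*(-20) + (-4)*(60) = -210
Dy = 3*[(-10)*1 - (-1)*(-10)] - (-35)*[1*1 - (-1)*3] + (-4)*[1*(-10) - (-10)*3]
  = 3*(-20) - (-35)*(4) + (-4)*(20) = 0
Dz = 3*[2*(-10) - (-10)*(-4)] - (-2)*[1*(-10) - (-10)*3] + (-35)*[1*(-4) - 2*3]
  = 3*(-60) - (-2)*(20) + (-35)*(-10) = 210
x = Dx/D = -210/42 = -5, y = Dy/D = 0/42 = 0, z = Dz/D = 210/42 = 5
Check eq1: (3)(-5) + (-2)(0) + (-4)(5) = -35 = -35 ✓
Check eq2: (1)(-5) + (2)(0) + (-1)(5) = -10 = -10 ✓
Check eq3: (3)(-5) + (-4)(0) + (1)(5) = -10 = -10 ✓

x = -5, y = 0, z = 5


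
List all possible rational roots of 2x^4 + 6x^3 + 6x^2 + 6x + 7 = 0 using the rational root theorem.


Rational root theorem: possible roots are ±p/q where:
  p divides the constant term (7): p ∈ {1, 7}
  q divides the leading coefficient (2): q ∈ {1, 2}

All possible rational roots: -7, -7/2, -1, -1/2, 1/2, 1, 7/2, 7

-7, -7/2, -1, -1/2, 1/2, 1, 7/2, 7


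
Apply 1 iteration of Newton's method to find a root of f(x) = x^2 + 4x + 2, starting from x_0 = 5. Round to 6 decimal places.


Newton's method: x_(n+1) = x_n - f(x_n)/f'(x_n)
f(x) = x^2 + 4x + 2
f'(x) = 2x + 4

Iteration 1:
  f(5.000000) = 47.000000
  f'(5.000000) = 14.000000
  x_1 = 5.000000 - (47.000000)/(14.000000) = 1.642857

x_1 = 1.642857


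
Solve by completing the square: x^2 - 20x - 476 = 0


Start: x^2 - 20x - 476 = 0
Move constant: x^2 - 20x = 476
Half of -20 is -10, squared is 100
Add 100 to both sides: x^2 - 20x + 100 = 576
(x - 10)^2 = 576
x - 10 = ±24
x = 10 + 24 = 34 or x = 10 - 24 = -14

x = -14, x = 34


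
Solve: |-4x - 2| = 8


An absolute value equation |expr| = 8 gives two cases:
Case 1: -4x - 2 = 8
  -4x = 10, so x = -5/2
Case 2: -4x - 2 = -8
  -4x = -6, so x = 3/2

x = -5/2, x = 3/2


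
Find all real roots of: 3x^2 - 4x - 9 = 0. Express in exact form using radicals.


Using the quadratic formula: x = (-b ± sqrt(b^2 - 4ac)) / (2a)
Here a = 3, b = -4, c = -9
Discriminant = b^2 - 4ac = (-4)^2 - 4(3)(-9) = 16 + 108 = 124
Since discriminant = 124 > 0, there are two real roots.
x = (4 ± 2*sqrt(31)) / 6
Simplifying: x = (2 ± sqrt(31)) / 3
Numerically: x ≈ 2.5226 or x ≈ -1.1893

x = (2 + sqrt(31)) / 3 or x = (2 - sqrt(31)) / 3


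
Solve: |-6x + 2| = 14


An absolute value equation |expr| = 14 gives two cases:
Case 1: -6x + 2 = 14
  -6x = 12, so x = -2
Case 2: -6x + 2 = -14
  -6x = -16, so x = 8/3

x = -2, x = 8/3


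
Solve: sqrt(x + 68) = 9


Square both sides: x + 68 = 9^2 = 81
x = 81 - 68 = 13
x = 13
Check: sqrt(1*13 + 68) = sqrt(81) = 9 ✓

x = 13


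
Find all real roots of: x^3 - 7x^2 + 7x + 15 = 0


Let p(x) = x^3 - 7x^2 + 7x + 15. By the rational root theorem (leading coefficient 1), any rational root is an integer divisor of 15: try ±1, ±2, ... in turn.
Test x = 1: value = 16 ≠ 0.
Test x = -1: value = 0 ✓, so (x + 1) is a factor.
Synthetic division by (x + 1): bring down 1; 1(-1) - 7 = -8; (-8)(-1) + 7 = 15; 15(-1) + 15 = 0 → quotient x^2 - 8x + 15, remainder 0.
Solve the quadratic x^2 - 8x + 15 = 0: discriminant = (-8)^2 - 4(1)(15) = 64 - 60 = 4.
sqrt(4) = 2, so x = (8 ± 2)/2: x = 5 or x = 3.

x = -1, x = 3, x = 5


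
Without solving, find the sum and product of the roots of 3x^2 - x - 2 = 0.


By Vieta's formulas for ax^2 + bx + c = 0:
  Sum of roots = -b/a
  Product of roots = c/a

Here a = 3, b = -1, c = -2
Sum = -(-1)/3 = 1/3
Product = -2/3 = -2/3

Sum = 1/3, Product = -2/3


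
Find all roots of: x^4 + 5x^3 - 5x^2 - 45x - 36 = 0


Let p(x) = x^4 + 5x^3 - 5x^2 - 45x - 36. By the rational root theorem (leading coefficient 1), any rational root is an integer divisor of 36: try ±1, ±2, ... in turn.
Test x = 1: value = -80 ≠ 0.
Test x = -1: value = 0 ✓, so (x + 1) is a factor.
Synthetic division by (x + 1): bring down 1; 1(-1) + 5 = 4; 4(-1) - 5 = -9; (-9)(-1) - 45 = -36; (-36)(-1) - 36 = 0 → quotient x^3 + 4x^2 - 9x - 36, remainder 0.
Continue with the quotient x^3 + 4x^2 - 9x - 36 (candidates must divide 36; re-test x = -1 first in case it repeats).
Test x = -1: value = -24 ≠ 0.
Test x = 2: value = -30 ≠ 0.
Test x = -2: value = -10 ≠ 0.
Test x = 3: value = 0 ✓, so (x - 3) is a factor.
Synthetic division by (x - 3): bring down 1; 1(3) + 4 = 7; 7(3) - 9 = 12; 12(3) - 36 = 0 → quotient x^2 + 7x + 12, remainder 0.
Solve the quadratic x^2 + 7x + 12 = 0: discriminant = 7^2 - 4(1)(12) = 49 - 48 = 1.
sqrt(1) = 1, so x = (-7 ± 1)/2: x = -3 or x = -4.
Collecting all roots found:

x = -4, x = -3, x = -1, x = 3


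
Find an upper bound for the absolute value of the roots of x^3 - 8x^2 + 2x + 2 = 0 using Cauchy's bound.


Cauchy's bound: all roots r satisfy |r| <= 1 + max(|a_i/a_n|) for i = 0,...,n-1
where a_n is the leading coefficient.

Coefficients: [1, -8, 2, 2]
Leading coefficient a_n = 1
Ratios |a_i/a_n|: 8, 2, 2
Maximum ratio: 8
Cauchy's bound: |r| <= 1 + 8 = 9

Upper bound = 9


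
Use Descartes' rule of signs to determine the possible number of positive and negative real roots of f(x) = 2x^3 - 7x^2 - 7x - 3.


Descartes' rule of signs:

For positive roots, count sign changes in f(x) = 2x^3 - 7x^2 - 7x - 3:
Signs of coefficients: +, -, -, -
Number of sign changes: 1
Possible positive real roots: 1

For negative roots, examine f(-x) = -2x^3 - 7x^2 + 7x - 3:
Signs of coefficients: -, -, +, -
Number of sign changes: 2
Possible negative real roots: 2, 0

Positive roots: 1; Negative roots: 2 or 0


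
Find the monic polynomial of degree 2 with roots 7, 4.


A monic polynomial with roots 7, 4 is:
p(x) = (x - 7)(x - 4)
After multiplying by (x - 7): x - 7
After multiplying by (x - 4): x^2 - 11x + 28

x^2 - 11x + 28


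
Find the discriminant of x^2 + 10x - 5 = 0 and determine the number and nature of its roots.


For ax^2 + bx + c = 0, discriminant D = b^2 - 4ac
Here a = 1, b = 10, c = -5
D = (10)^2 - 4(1)(-5) = 100 + 20 = 120

D = 120 > 0 but not a perfect square
The equation has 2 distinct real irrational roots.

Discriminant = 120, 2 distinct real irrational roots


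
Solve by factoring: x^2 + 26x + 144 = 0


We need two numbers that multiply to 144 and add to 26.
Those numbers are 18 and 8 (since 18 * 8 = 144 and 18 + 8 = 26).
So x^2 + 26x + 144 = (x + 18)(x + 8) = 0
Setting each factor to zero: x = -18 or x = -8

x = -18, x = -8


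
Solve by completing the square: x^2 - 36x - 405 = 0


Start: x^2 - 36x - 405 = 0
Move constant: x^2 - 36x = 405
Half of -36 is -18, squared is 324
Add 324 to both sides: x^2 - 36x + 324 = 729
(x - 18)^2 = 729
x - 18 = ±27
x = 18 + 27 = 45 or x = 18 - 27 = -9

x = -9, x = 45


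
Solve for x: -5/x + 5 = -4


Subtract 5 from both sides: -5/x = -9
Multiply both sides by x: -5 = -9 * x
Divide by -9: x = 5/9

x = 5/9


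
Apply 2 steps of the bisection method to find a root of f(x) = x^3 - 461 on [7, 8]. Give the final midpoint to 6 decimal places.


f(x) = x^3 - 461
f(7) = -118 < 0
f(8) = 51 > 0

Step 1: midpoint = (7.000000 + 8.000000)/2 = 7.500000
  f(7.500000) = -39.125000
  f(mid) < 0, so root is in [7.500000, 8.000000]

Step 2: midpoint = (7.500000 + 8.000000)/2 = 7.750000
  f(7.750000) = 4.484375
  f(mid) > 0, so root is in [7.500000, 7.750000]

midpoint = 7.750000


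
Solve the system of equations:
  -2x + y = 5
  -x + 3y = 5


Using Cramer's rule:
Determinant D = (-2)(3) - (-1)(1) = -6 + 1 = -5
Dx = (5)(3) - (5)(1) = 15 - 5 = 10
Dy = (-2)(5) - (-1)(5) = -10 + 5 = -5
x = Dx/D = 10/-5 = -2
y = Dy/D = -5/-5 = 1

x = -2, y = 1


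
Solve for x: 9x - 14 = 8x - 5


Starting with: 9x - 14 = 8x - 5
Move all x terms to left: (9 - 8)x = -5 + 14
Simplify: x = 9
Divide both sides by 1: x = 9

x = 9


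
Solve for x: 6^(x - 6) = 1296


Express both sides with the same base.
1296 = 6^4
Since the bases match, equate exponents: x - 6 = 4
So x = 4 - (-6) = 10

x = 10


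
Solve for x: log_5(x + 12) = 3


Convert to exponential form: x + 12 = 5^3 = 125
x = 125 - 12 = 113
Check: log_5(113 + 12) = log_5(125) = log_5(125) = 3 ✓

x = 113


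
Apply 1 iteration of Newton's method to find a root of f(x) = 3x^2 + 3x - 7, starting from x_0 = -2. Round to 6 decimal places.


Newton's method: x_(n+1) = x_n - f(x_n)/f'(x_n)
f(x) = 3x^2 + 3x - 7
f'(x) = 6x + 3

Iteration 1:
  f(-2.000000) = -1.000000
  f'(-2.000000) = -9.000000
  x_1 = -2.000000 - (-1.000000)/(-9.000000) = -2.111111

x_1 = -2.111111


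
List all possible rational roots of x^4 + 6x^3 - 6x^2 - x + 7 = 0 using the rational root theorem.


Rational root theorem: possible roots are ±p/q where:
  p divides the constant term (7): p ∈ {1, 7}
  q divides the leading coefficient (1): q ∈ {1}

All possible rational roots: -7, -1, 1, 7

-7, -1, 1, 7


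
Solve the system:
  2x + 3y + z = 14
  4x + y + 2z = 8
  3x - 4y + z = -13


Using Cramer's rule. Expand each determinant along the first row.
D  = 2*[1*1 - 2*(-4)] - 3*[4*1 - 2*3] + 1*[4*(-4) - 1*3]
  = 2*(9) - 3*(-2) + 1*(-19) = 5
Dx = 14*[1*1 - 2*(-4)] - 3*[8*1 - 2*(-13)] + 1*[8*(-4) - 1*(-13)]
  = 14*(9) - 3*(34) + 1*(-19) = 5
Dy = 2*[8*1 - 2*(-13)] - 14*[4*1 - 2*3] + 1*[4*(-13) - 8*3]
  = 2*(34) - 14*(-2) + 1*(-76) = 20
Dz = 2*[1*(-13) - 8*(-4)] - 3*[4*(-13) - 8*3] + 14*[4*(-4) - 1*3]
  = 2*(19) - 3*(-76) + 14*(-19) = 0
x = Dx/D = 5/5 = 1, y = Dy/D = 20/5 = 4, z = Dz/D = 0/5 = 0
Check eq1: (2)(1) + (3)(4) + (1)(0) = 14 = 14 ✓
Check eq2: (4)(1) + (1)(4) + (2)(0) = 8 = 8 ✓
Check eq3: (3)(1) + (-4)(4) + (1)(0) = -13 = -13 ✓

x = 1, y = 4, z = 0


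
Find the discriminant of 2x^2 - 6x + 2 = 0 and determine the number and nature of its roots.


For ax^2 + bx + c = 0, discriminant D = b^2 - 4ac
Here a = 2, b = -6, c = 2
D = (-6)^2 - 4(2)(2) = 36 - 16 = 20

D = 20 > 0 but not a perfect square
The equation has 2 distinct real irrational roots.

Discriminant = 20, 2 distinct real irrational roots


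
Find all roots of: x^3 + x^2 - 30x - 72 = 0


Let p(x) = x^3 + x^2 - 30x - 72. By the rational root theorem (leading coefficient 1), any rational root is an integer divisor of 72: try ±1, ±2, ... in turn.
Test x = 1: value = -100 ≠ 0.
Test x = -1: value = -42 ≠ 0.
Test x = 2: value = -120 ≠ 0.
Test x = -2: value = -16 ≠ 0.
Test x = 3: value = -126 ≠ 0.
Test x = -3: value = 0 ✓, so (x + 3) is a factor.
Synthetic division by (x + 3): bring down 1; 1(-3) + 1 = -2; (-2)(-3) - 30 = -24; (-24)(-3) - 72 = 0 → quotient x^2 - 2x - 24, remainder 0.
Solve the quadratic x^2 - 2x - 24 = 0: discriminant = (-2)^2 - 4(1)(-24) = 4 + 96 = 100.
sqrt(100) = 10, so x = (2 ± 10)/2: x = 6 or x = -4.
Collecting all roots found:

x = -4, x = -3, x = 6


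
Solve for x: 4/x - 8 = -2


Subtract -8 from both sides: 4/x = 6
Multiply both sides by x: 4 = 6 * x
Divide by 6: x = 2/3

x = 2/3


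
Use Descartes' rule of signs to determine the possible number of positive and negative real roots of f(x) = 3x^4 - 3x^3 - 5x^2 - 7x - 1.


Descartes' rule of signs:

For positive roots, count sign changes in f(x) = 3x^4 - 3x^3 - 5x^2 - 7x - 1:
Signs of coefficients: +, -, -, -, -
Number of sign changes: 1
Possible positive real roots: 1

For negative roots, examine f(-x) = 3x^4 + 3x^3 - 5x^2 + 7x - 1:
Signs of coefficients: +, +, -, +, -
Number of sign changes: 3
Possible negative real roots: 3, 1

Positive roots: 1; Negative roots: 3 or 1


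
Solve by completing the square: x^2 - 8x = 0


Start: x^2 - 8x + 0 = 0
Move constant: x^2 - 8x = 0
Half of -8 is -4, squared is 16
Add 16 to both sides: x^2 - 8x + 16 = 16
(x - 4)^2 = 16
x - 4 = ±4
x = 4 + 4 = 8 or x = 4 - 4 = 0

x = 0, x = 8


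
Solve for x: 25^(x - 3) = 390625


Express both sides with the same base.
390625 = 25^4
Since the bases match, equate exponents: x - 3 = 4
So x = 4 - (-3) = 7

x = 7


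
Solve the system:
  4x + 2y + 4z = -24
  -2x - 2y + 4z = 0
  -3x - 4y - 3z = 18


Using Cramer's rule. Expand each determinant along the first row.
D  = 4*[(-2)*(-3) - 4*(-4)] - 2*[(-2)*(-3) - 4*(-3)] + 4*[(-2)*(-4) - (-2)*(-3)]
  = 4*(22) - 2*(18) + 4*(2) = 60
Dx = (-24)*[(-2)*(-3) - 4*(-4)] - 2*[0*(-3) - 4*18] + 4*[0*(-4) - (-2)*18]
  = (-24)*(22) - 2*(-72) + 4*(36) = -240
Dy = 4*[0*(-3) - 4*18] - (-24)*[(-2)*(-3) - 4*(-3)] + 4*[(-2)*18 - 0*(-3)]
  = 4*(-72) - (-24)*(18) + 4*(-36) = 0
Dz = 4*[(-2)*18 - 0*(-4)] - 2*[(-2)*18 - 0*(-3)] + (-24)*[(-2)*(-4) - (-2)*(-3)]
  = 4*(-36) - 2*(-36) + (-24)*(2) = -120
x = Dx/D = -240/60 = -4, y = Dy/D = 0/60 = 0, z = Dz/D = -120/60 = -2
Check eq1: (4)(-4) + (2)(0) + (4)(-2) = -24 = -24 ✓
Check eq2: (-2)(-4) + (-2)(0) + (4)(-2) = 0 = 0 ✓
Check eq3: (-3)(-4) + (-4)(0) + (-3)(-2) = 18 = 18 ✓

x = -4, y = 0, z = -2


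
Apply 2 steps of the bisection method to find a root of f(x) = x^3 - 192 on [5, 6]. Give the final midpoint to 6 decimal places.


f(x) = x^3 - 192
f(5) = -67 < 0
f(6) = 24 > 0

Step 1: midpoint = (5.000000 + 6.000000)/2 = 5.500000
  f(5.500000) = -25.625000
  f(mid) < 0, so root is in [5.500000, 6.000000]

Step 2: midpoint = (5.500000 + 6.000000)/2 = 5.750000
  f(5.750000) = -1.890625
  f(mid) < 0, so root is in [5.750000, 6.000000]

midpoint = 5.750000


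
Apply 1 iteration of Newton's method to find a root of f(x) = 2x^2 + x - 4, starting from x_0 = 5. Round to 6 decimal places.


Newton's method: x_(n+1) = x_n - f(x_n)/f'(x_n)
f(x) = 2x^2 + x - 4
f'(x) = 4x + 1

Iteration 1:
  f(5.000000) = 51.000000
  f'(5.000000) = 21.000000
  x_1 = 5.000000 - (51.000000)/(21.000000) = 2.571429

x_1 = 2.571429


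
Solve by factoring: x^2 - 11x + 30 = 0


We need two numbers that multiply to 30 and add to -11.
Those numbers are -5 and -6 (since (-5) * (-6) = 30 and (-5) + (-6) = -11).
So x^2 - 11x + 30 = (x - 5)(x - 6) = 0
Setting each factor to zero: x = 5 or x = 6

x = 5, x = 6


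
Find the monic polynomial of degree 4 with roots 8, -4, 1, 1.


A monic polynomial with roots 8, -4, 1, 1 is:
p(x) = (x - 8)(x + 4)(x - 1)(x - 1)
After multiplying by (x - 8): x - 8
After multiplying by (x + 4): x^2 - 4x - 32
After multiplying by (x - 1): x^3 - 5x^2 - 28x + 32
After multiplying by (x - 1): x^4 - 6x^3 - 23x^2 + 60x - 32

x^4 - 6x^3 - 23x^2 + 60x - 32


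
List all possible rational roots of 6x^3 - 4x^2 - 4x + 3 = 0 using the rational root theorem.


Rational root theorem: possible roots are ±p/q where:
  p divides the constant term (3): p ∈ {1, 3}
  q divides the leading coefficient (6): q ∈ {1, 2, 3, 6}

All possible rational roots: -3, -3/2, -1, -1/2, -1/3, -1/6, 1/6, 1/3, 1/2, 1, 3/2, 3

-3, -3/2, -1, -1/2, -1/3, -1/6, 1/6, 1/3, 1/2, 1, 3/2, 3


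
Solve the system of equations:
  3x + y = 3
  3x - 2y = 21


Using Cramer's rule:
Determinant D = (3)(-2) - (3)(1) = -6 - 3 = -9
Dx = (3)(-2) - (21)(1) = -6 - 21 = -27
Dy = (3)(21) - (3)(3) = 63 - 9 = 54
x = Dx/D = -27/-9 = 3
y = Dy/D = 54/-9 = -6

x = 3, y = -6


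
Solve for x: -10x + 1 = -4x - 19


Starting with: -10x + 1 = -4x - 19
Move all x terms to left: (-10 + 4)x = -19 - 1
Simplify: -6x = -20
Divide both sides by -6: x = 10/3

x = 10/3


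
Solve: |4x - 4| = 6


An absolute value equation |expr| = 6 gives two cases:
Case 1: 4x - 4 = 6
  4x = 10, so x = 5/2
Case 2: 4x - 4 = -6
  4x = -2, so x = -1/2

x = -1/2, x = 5/2


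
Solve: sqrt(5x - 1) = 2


Square both sides: 5x - 1 = 2^2 = 4
5x = 4 + 1 = 5
x = 1
Check: sqrt(5*1 - 1) = sqrt(4) = 2 ✓

x = 1


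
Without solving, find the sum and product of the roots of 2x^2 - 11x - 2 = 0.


By Vieta's formulas for ax^2 + bx + c = 0:
  Sum of roots = -b/a
  Product of roots = c/a

Here a = 2, b = -11, c = -2
Sum = -(-11)/2 = 11/2
Product = -2/2 = -1

Sum = 11/2, Product = -1


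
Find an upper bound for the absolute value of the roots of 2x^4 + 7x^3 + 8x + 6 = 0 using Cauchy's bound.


Cauchy's bound: all roots r satisfy |r| <= 1 + max(|a_i/a_n|) for i = 0,...,n-1
where a_n is the leading coefficient.

Coefficients: [2, 7, 0, 8, 6]
Leading coefficient a_n = 2
Ratios |a_i/a_n|: 7/2, 0, 4, 3
Maximum ratio: 4
Cauchy's bound: |r| <= 1 + 4 = 5

Upper bound = 5


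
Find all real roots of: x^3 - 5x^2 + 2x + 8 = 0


Let p(x) = x^3 - 5x^2 + 2x + 8. By the rational root theorem (leading coefficient 1), any rational root is an integer divisor of 8: try ±1, ±2, ... in turn.
Test x = 1: value = 6 ≠ 0.
Test x = -1: value = 0 ✓, so (x + 1) is a factor.
Synthetic division by (x + 1): bring down 1; 1(-1) - 5 = -6; (-6)(-1) + 2 = 8; 8(-1) + 8 = 0 → quotient x^2 - 6x + 8, remainder 0.
Solve the quadratic x^2 - 6x + 8 = 0: discriminant = (-6)^2 - 4(1)(8) = 36 - 32 = 4.
sqrt(4) = 2, so x = (6 ± 2)/2: x = 4 or x = 2.

x = -1, x = 2, x = 4


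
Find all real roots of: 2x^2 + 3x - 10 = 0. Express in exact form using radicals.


Using the quadratic formula: x = (-b ± sqrt(b^2 - 4ac)) / (2a)
Here a = 2, b = 3, c = -10
Discriminant = b^2 - 4ac = 3^2 - 4(2)(-10) = 9 + 80 = 89
Since discriminant = 89 > 0, there are two real roots.
x = (-3 ± sqrt(89)) / 4
Numerically: x ≈ 1.6085 or x ≈ -3.1085

x = (-3 + sqrt(89)) / 4 or x = (-3 - sqrt(89)) / 4


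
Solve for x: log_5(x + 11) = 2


Convert to exponential form: x + 11 = 5^2 = 25
x = 25 - 11 = 14
Check: log_5(14 + 11) = log_5(25) = log_5(25) = 2 ✓

x = 14
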